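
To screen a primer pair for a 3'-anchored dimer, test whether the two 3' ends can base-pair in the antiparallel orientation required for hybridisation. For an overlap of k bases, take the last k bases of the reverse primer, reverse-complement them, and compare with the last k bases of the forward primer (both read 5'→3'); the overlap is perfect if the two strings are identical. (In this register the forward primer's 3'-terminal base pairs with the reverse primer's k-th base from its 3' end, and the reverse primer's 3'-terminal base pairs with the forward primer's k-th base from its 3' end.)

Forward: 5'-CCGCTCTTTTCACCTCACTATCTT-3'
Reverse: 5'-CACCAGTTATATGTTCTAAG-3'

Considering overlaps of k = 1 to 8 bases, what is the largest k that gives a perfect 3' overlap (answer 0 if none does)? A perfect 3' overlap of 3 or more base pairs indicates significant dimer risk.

Last 8 bases (5'→3') — forward …ACTATCTT, reverse …GTTCTAAG.
Reverse complement of the reverse primer's last 8 bases: CTTAGAAC; its first k bases are the reverse complement of the reverse primer's last k bases, so a perfect k-base overlap needs the forward primer's last k bases to equal them.
Comparing (forward last k vs required): k=1: T vs C ✗; k=2: TT vs CT ✗; k=3: CTT vs CTT ✓; k=4: TCTT vs CTTA ✗; k=5: ATCTT vs CTTAG ✗; k=6: TATCTT vs CTTAGA ✗; k=7: CTATCTT vs CTTAGAA ✗; k=8: ACTATCTT vs CTTAGAAC ✗.
Only k = 3 is perfect, so the longest perfect 3' overlap is 3.

Longest perfect overlap: 3 complementary base pairs; significant dimer risk (threshold 3).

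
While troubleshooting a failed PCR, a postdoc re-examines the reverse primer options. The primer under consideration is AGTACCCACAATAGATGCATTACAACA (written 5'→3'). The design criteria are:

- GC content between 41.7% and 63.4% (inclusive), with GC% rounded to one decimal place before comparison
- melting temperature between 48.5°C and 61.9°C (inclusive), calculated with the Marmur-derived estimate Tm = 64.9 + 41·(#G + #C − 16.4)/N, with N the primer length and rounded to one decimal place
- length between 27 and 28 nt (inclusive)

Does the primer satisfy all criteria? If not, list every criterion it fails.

Fails: GC content.

Base counts: A=12, T=5, G=3, C=7 (length 27).
GC content: GC 10/27 = 37.0%, outside 41.7–63.4% ✗
Tm: Tm = 64.9 + 41·(10 − 16.4)/27 = 55.2°C ✓
length: length 27 ✓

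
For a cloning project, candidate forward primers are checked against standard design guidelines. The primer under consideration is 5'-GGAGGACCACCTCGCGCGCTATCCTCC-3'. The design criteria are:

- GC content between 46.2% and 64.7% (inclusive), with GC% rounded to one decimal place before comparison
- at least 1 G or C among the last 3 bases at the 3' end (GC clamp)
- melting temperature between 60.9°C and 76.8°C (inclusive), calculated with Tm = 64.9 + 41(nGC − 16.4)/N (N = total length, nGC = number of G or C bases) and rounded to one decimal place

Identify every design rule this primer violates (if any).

Base counts: A=4, T=4, G=7, C=12 (length 27).
GC content: GC 19/27 = 70.4%, outside 46.2–64.7% ✗
GC clamp: 3' end TCC has 2 G/C ✓
Tm: Tm = 64.9 + 41·(19 − 16.4)/27 = 68.8°C ✓

Fails: GC content.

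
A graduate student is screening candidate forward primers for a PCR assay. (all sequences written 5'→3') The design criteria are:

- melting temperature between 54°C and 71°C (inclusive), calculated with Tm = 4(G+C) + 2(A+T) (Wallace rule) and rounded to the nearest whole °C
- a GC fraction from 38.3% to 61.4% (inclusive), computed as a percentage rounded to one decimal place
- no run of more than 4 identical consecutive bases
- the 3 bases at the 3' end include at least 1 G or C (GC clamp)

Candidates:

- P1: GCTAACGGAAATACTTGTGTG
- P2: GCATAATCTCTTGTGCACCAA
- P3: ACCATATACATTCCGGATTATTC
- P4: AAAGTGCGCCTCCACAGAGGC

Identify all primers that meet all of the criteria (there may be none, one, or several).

P1 (21 nt, A=6 T=6 G=6 C=3): Tm = 2·12 + 4·9 = 60°C ✓; GC 9/21 = 42.9% ✓; longest run = 3 ✓; 3' end GTG has 2 G/C ✓ — passes.
P2 (21 nt, A=6 T=6 G=3 C=6): Tm = 2·12 + 4·9 = 60°C ✓; GC 9/21 = 42.9% ✓; longest run = 2 ✓; 3' end CAA has 1 G/C ✓ — passes.
P3 (23 nt, A=7 T=8 G=2 C=6): Tm = 2·15 + 4·8 = 62°C ✓; GC 8/23 = 34.8%, outside 38.3–61.4% ✗; longest run = 2 ✓; 3' end TTC has 1 G/C ✓ — fails.
P4 (21 nt, A=6 T=2 G=6 C=7): Tm = 2·8 + 4·13 = 68°C ✓; GC 13/21 = 61.9%, outside 38.3–61.4% ✗; longest run = 3 ✓; 3' end GGC has 3 G/C ✓ — fails.

P1 and P2.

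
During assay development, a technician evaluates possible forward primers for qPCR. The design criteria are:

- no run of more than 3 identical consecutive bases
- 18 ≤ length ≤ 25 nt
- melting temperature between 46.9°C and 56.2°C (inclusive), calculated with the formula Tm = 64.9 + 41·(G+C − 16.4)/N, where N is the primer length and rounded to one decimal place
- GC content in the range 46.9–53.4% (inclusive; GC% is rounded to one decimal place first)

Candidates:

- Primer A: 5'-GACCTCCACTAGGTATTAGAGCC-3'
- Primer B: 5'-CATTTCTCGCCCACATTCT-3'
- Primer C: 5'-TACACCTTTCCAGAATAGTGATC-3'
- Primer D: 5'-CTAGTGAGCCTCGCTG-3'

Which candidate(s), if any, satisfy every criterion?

Primer A (23 nt, A=6 T=5 G=5 C=7): longest run = 2 ✓; length 23 ✓; Tm = 64.9 + 41·(12 − 16.4)/23 = 57.1°C, outside 46.9–56.2°C ✗; GC 12/23 = 52.2% ✓ — fails.
Primer B (19 nt, A=3 T=7 G=1 C=8): longest run = 3 ✓; length 19 ✓; Tm = 64.9 + 41·(9 − 16.4)/19 = 48.9°C ✓; GC 9/19 = 47.4% ✓ — passes.
Primer C (23 nt, A=7 T=7 G=3 C=6): longest run = 3 ✓; length 23 ✓; Tm = 64.9 + 41·(9 − 16.4)/23 = 51.7°C ✓; GC 9/23 = 39.1%, outside 46.9–53.4% ✗ — fails.
Primer D (16 nt, A=2 T=4 G=5 C=5): longest run = 2 ✓; length 16, outside 18–25 ✗; Tm = 64.9 + 41·(10 − 16.4)/16 = 48.5°C ✓; GC 10/16 = 62.5%, outside 46.9–53.4% ✗ — fails.

Primer B only.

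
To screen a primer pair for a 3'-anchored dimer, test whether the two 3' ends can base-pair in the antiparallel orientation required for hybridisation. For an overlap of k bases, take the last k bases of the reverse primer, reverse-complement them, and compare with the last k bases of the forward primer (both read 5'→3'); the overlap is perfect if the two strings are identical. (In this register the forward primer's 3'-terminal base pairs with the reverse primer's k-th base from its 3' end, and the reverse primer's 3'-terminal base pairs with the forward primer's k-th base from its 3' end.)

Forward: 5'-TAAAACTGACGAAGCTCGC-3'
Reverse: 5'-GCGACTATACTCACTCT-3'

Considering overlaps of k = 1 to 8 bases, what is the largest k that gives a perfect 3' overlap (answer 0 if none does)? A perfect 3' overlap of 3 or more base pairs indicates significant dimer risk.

Longest perfect overlap: 0 complementary base pairs; below the dimer-risk threshold (threshold 3).

Last 8 bases (5'→3') — forward …AAGCTCGC, reverse …CTCACTCT.
Reverse complement of the reverse primer's last 8 bases: AGAGTGAG; its first k bases are the reverse complement of the reverse primer's last k bases, so a perfect k-base overlap needs the forward primer's last k bases to equal them.
Comparing (forward last k vs required): k=1: C vs A ✗; k=2: GC vs AG ✗; k=3: CGC vs AGA ✗; k=4: TCGC vs AGAG ✗; k=5: CTCGC vs AGAGT ✗; k=6: GCTCGC vs AGAGTG ✗; k=7: AGCTCGC vs AGAGTGA ✗; k=8: AAGCTCGC vs AGAGTGAG ✗.
No overlap length from 1 to 8 is perfect, so the longest perfect 3' overlap is 0.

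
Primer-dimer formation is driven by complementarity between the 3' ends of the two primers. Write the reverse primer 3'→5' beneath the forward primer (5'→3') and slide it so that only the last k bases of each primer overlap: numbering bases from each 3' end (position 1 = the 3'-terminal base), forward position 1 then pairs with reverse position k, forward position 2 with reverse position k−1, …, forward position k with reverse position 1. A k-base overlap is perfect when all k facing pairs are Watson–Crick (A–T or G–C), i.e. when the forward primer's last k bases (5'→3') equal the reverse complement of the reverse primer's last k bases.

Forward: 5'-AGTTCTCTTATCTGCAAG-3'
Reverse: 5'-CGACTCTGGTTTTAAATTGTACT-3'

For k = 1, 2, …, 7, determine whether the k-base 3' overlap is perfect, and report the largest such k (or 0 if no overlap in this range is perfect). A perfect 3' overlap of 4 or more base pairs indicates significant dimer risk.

Last 7 bases (5'→3') — forward …CTGCAAG, reverse …TTGTACT.
Reverse complement of the reverse primer's last 7 bases: AGTACAA; its first k bases are the reverse complement of the reverse primer's last k bases, so a perfect k-base overlap needs the forward primer's last k bases to equal them.
Comparing (forward last k vs required): k=1: G vs A ✗; k=2: AG vs AG ✓; k=3: AAG vs AGT ✗; k=4: CAAG vs AGTA ✗; k=5: GCAAG vs AGTAC ✗; k=6: TGCAAG vs AGTACA ✗; k=7: CTGCAAG vs AGTACAA ✗.
Only k = 2 is perfect, so the longest perfect 3' overlap is 2.

Longest perfect overlap: 2 complementary base pairs; below the dimer-risk threshold (threshold 4).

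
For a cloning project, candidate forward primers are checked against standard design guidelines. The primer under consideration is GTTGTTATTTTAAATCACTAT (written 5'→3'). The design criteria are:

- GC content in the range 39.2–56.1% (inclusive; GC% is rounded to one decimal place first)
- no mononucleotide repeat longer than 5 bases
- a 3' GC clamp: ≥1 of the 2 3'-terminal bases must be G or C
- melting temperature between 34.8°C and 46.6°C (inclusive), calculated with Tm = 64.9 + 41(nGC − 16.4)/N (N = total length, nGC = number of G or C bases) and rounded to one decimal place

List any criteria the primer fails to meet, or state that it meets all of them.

Fails: GC content, GC clamp.

Base counts: A=6, T=11, G=2, C=2 (length 21).
GC content: GC 4/21 = 19.0%, outside 39.2–56.1% ✗
homopolymer run: longest run = 4 ✓
GC clamp: 3' end AT has 0 G/C, need ≥1 ✗
Tm: Tm = 64.9 + 41·(4 − 16.4)/21 = 40.7°C ✓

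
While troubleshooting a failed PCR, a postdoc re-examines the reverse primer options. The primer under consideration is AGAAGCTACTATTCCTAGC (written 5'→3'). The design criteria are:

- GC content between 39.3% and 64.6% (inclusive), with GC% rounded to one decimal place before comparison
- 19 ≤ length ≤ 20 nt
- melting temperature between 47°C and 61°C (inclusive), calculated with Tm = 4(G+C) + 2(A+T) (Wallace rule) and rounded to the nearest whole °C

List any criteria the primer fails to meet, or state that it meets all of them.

Base counts: A=6, T=5, G=3, C=5 (length 19).
GC content: GC 8/19 = 42.1% ✓
length: length 19 ✓
Tm: Tm = 2·11 + 4·8 = 54°C ✓

Meets all criteria.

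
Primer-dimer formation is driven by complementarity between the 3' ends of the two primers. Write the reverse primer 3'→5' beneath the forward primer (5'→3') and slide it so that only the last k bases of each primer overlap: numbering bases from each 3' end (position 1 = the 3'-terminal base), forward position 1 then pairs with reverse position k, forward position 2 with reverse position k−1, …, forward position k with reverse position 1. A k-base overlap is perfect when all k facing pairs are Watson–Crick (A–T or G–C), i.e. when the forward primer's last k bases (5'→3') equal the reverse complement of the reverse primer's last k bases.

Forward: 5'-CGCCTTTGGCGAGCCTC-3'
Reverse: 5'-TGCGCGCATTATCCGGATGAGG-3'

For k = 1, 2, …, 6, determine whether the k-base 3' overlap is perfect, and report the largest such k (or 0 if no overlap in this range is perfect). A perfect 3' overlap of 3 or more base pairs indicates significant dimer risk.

Last 6 bases (5'→3') — forward …AGCCTC, reverse …ATGAGG.
Reverse complement of the reverse primer's last 6 bases: CCTCAT; its first k bases are the reverse complement of the reverse primer's last k bases, so a perfect k-base overlap needs the forward primer's last k bases to equal them.
Comparing (forward last k vs required): k=1: C vs C ✓; k=2: TC vs CC ✗; k=3: CTC vs CCT ✗; k=4: CCTC vs CCTC ✓; k=5: GCCTC vs CCTCA ✗; k=6: AGCCTC vs CCTCAT ✗.
Perfect overlaps at k = 1, 4; the largest is 4.

Longest perfect overlap: 4 complementary base pairs; significant dimer risk (threshold 3).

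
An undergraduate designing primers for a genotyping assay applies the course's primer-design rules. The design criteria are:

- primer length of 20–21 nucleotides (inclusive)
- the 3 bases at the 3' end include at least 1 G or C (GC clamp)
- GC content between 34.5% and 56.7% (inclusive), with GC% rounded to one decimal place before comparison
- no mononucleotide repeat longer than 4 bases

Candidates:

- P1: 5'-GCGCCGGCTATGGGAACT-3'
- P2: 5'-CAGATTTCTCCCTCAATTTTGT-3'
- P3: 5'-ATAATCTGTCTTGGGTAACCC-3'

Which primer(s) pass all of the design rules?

P1 (18 nt, A=3 T=3 G=7 C=5): length 18, outside 20–21 ✗; 3' end ACT has 1 G/C ✓; GC 12/18 = 66.7%, outside 34.5–56.7% ✗; longest run = 3 ✓ — fails.
P2 (22 nt, A=4 T=10 G=2 C=6): length 22, outside 20–21 ✗; 3' end TGT has 1 G/C ✓; GC 8/22 = 36.4% ✓; longest run = 4 ✓ — fails.
P3 (21 nt, A=5 T=7 G=4 C=5): length 21 ✓; 3' end CCC has 3 G/C ✓; GC 9/21 = 42.9% ✓; longest run = 3 ✓ — passes.

P3 only.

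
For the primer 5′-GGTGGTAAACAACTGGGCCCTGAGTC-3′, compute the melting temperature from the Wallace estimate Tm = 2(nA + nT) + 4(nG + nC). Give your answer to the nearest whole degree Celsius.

82°C

Base counts: A=6, T=5, G=9, C=6 (length 26).
Tm = 2·(6+5) + 4·(9+6) = 2·11 + 4·15 = 22 + 60 = 82°C.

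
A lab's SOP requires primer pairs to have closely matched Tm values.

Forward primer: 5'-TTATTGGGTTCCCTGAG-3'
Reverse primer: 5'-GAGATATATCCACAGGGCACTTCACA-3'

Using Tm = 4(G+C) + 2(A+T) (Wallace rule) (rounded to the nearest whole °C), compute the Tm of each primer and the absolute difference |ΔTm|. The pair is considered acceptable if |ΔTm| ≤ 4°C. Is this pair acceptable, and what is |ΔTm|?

Forward: A=2 T=7 G=5 C=3 → Tm = 2·9 + 4·8 = 50°C.
Reverse: A=9 T=5 G=5 C=7 → Tm = 2·14 + 4·12 = 76°C.
|ΔTm| = |50 − 76| = 26°C, > 4°C.

|ΔTm| = 26°C; the pair is not acceptable.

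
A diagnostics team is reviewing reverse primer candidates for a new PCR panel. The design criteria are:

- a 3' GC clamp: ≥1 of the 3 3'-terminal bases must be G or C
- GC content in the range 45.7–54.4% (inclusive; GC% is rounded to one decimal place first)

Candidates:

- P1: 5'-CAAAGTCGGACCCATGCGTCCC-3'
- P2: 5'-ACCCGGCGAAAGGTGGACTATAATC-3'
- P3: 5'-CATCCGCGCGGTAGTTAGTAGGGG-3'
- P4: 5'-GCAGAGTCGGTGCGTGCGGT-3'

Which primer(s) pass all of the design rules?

P1 (22 nt, A=5 T=3 G=5 C=9): 3' end CCC has 3 G/C ✓; GC 14/22 = 63.6%, outside 45.7–54.4% ✗ — fails.
P2 (25 nt, A=8 T=4 G=7 C=6): 3' end ATC has 1 G/C ✓; GC 13/25 = 52.0% ✓ — passes.
P3 (24 nt, A=4 T=5 G=10 C=5): 3' end GGG has 3 G/C ✓; GC 15/24 = 62.5%, outside 45.7–54.4% ✗ — fails.
P4 (20 nt, A=2 T=4 G=10 C=4): 3' end GGT has 2 G/C ✓; GC 14/20 = 70.0%, outside 45.7–54.4% ✗ — fails.

P2 only.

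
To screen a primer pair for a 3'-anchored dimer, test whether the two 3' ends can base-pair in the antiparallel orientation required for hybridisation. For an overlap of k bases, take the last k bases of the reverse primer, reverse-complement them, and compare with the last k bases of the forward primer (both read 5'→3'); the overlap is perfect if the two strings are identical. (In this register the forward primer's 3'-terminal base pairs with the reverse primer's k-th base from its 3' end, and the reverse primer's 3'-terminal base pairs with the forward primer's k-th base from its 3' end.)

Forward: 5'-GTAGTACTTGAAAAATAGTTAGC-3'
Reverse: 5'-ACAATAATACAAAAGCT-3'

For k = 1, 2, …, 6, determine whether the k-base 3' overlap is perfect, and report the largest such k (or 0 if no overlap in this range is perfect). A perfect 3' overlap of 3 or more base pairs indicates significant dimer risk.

Last 6 bases (5'→3') — forward …GTTAGC, reverse …AAAGCT.
Reverse complement of the reverse primer's last 6 bases: AGCTTT; its first k bases are the reverse complement of the reverse primer's last k bases, so a perfect k-base overlap needs the forward primer's last k bases to equal them.
Comparing (forward last k vs required): k=1: C vs A ✗; k=2: GC vs AG ✗; k=3: AGC vs AGC ✓; k=4: TAGC vs AGCT ✗; k=5: TTAGC vs AGCTT ✗; k=6: GTTAGC vs AGCTTT ✗.
Only k = 3 is perfect, so the longest perfect 3' overlap is 3.

Longest perfect overlap: 3 complementary base pairs; significant dimer risk (threshold 3).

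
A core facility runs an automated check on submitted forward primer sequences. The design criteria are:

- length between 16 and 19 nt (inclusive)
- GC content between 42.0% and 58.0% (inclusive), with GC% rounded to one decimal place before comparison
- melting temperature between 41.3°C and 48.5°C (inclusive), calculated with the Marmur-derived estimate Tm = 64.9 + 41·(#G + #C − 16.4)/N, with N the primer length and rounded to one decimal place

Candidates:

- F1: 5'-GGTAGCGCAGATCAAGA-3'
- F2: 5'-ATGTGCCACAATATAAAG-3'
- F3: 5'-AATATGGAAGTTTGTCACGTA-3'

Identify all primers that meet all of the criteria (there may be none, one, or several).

F1 only.

F1 (17 nt, A=6 T=2 G=6 C=3): length 17 ✓; GC 9/17 = 52.9% ✓; Tm = 64.9 + 41·(9 − 16.4)/17 = 47.1°C ✓ — passes.
F2 (18 nt, A=8 T=4 G=3 C=3): length 18 ✓; GC 6/18 = 33.3%, outside 42.0–58.0% ✗; Tm = 64.9 + 41·(6 − 16.4)/18 = 41.2°C, outside 41.3–48.5°C ✗ — fails.
F3 (21 nt, A=7 T=7 G=5 C=2): length 21, outside 16–19 ✗; GC 7/21 = 33.3%, outside 42.0–58.0% ✗; Tm = 64.9 + 41·(7 − 16.4)/21 = 46.5°C ✓ — fails.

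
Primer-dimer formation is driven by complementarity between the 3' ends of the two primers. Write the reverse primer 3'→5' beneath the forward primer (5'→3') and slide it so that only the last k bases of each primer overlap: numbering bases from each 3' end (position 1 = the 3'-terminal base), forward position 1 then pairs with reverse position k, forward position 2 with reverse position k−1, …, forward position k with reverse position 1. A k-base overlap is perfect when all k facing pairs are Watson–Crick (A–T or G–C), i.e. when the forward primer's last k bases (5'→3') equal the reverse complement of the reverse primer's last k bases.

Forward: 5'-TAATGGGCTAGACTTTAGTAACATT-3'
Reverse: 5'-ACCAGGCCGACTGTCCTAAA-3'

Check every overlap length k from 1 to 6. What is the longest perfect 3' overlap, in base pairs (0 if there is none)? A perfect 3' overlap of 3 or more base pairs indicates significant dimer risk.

Last 6 bases (5'→3') — forward …AACATT, reverse …CCTAAA.
Reverse complement of the reverse primer's last 6 bases: TTTAGG; its first k bases are the reverse complement of the reverse primer's last k bases, so a perfect k-base overlap needs the forward primer's last k bases to equal them.
Comparing (forward last k vs required): k=1: T vs T ✓; k=2: TT vs TT ✓; k=3: ATT vs TTT ✗; k=4: CATT vs TTTA ✗; k=5: ACATT vs TTTAG ✗; k=6: AACATT vs TTTAGG ✗.
Perfect overlaps at k = 1, 2; the largest is 2.

Longest perfect overlap: 2 complementary base pairs; below the dimer-risk threshold (threshold 3).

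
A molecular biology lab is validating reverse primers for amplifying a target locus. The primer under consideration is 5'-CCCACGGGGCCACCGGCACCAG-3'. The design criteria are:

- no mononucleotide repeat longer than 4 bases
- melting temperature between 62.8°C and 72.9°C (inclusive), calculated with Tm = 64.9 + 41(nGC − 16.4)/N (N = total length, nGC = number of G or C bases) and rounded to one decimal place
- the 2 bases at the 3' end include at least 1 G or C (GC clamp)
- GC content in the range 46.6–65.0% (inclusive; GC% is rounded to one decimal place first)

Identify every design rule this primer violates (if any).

Fails: GC content.

Base counts: A=4, T=0, G=7, C=11 (length 22).
homopolymer run: longest run = 4 ✓
Tm: Tm = 64.9 + 41·(18 − 16.4)/22 = 67.9°C ✓
GC clamp: 3' end AG has 1 G/C ✓
GC content: GC 18/22 = 81.8%, outside 46.6–65.0% ✗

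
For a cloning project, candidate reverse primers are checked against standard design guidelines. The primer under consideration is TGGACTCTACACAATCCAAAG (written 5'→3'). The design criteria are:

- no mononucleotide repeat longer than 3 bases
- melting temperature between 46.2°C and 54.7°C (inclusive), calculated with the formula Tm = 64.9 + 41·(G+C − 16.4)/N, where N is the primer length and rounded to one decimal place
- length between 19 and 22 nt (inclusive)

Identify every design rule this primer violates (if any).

Base counts: A=8, T=4, G=3, C=6 (length 21).
homopolymer run: longest run = 3 ✓
Tm: Tm = 64.9 + 41·(9 − 16.4)/21 = 50.5°C ✓
length: length 21 ✓

Meets all criteria.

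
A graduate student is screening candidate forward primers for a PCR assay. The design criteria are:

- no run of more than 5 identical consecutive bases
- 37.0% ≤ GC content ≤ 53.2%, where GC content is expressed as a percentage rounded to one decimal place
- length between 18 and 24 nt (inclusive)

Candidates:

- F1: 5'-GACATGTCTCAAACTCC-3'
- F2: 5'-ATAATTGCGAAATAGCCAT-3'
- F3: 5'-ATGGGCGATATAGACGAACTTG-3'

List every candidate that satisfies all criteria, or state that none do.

F3 only.

F1 (17 nt, A=5 T=4 G=2 C=6): longest run = 3 ✓; GC 8/17 = 47.1% ✓; length 17, outside 18–24 ✗ — fails.
F2 (19 nt, A=8 T=5 G=3 C=3): longest run = 3 ✓; GC 6/19 = 31.6%, outside 37.0–53.2% ✗; length 19 ✓ — fails.
F3 (22 nt, A=7 T=5 G=7 C=3): longest run = 3 ✓; GC 10/22 = 45.5% ✓; length 22 ✓ — passes.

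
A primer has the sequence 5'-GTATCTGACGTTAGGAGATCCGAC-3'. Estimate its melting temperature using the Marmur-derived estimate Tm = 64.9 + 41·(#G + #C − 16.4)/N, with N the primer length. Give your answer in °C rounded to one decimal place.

Base counts: A=6, T=6, G=7, C=5; G+C = 12, N = 24.
Tm = 64.9 + 41·(12 − 16.4)/24 = 64.9 + -180.40/24 = 57.4°C.

57.4°C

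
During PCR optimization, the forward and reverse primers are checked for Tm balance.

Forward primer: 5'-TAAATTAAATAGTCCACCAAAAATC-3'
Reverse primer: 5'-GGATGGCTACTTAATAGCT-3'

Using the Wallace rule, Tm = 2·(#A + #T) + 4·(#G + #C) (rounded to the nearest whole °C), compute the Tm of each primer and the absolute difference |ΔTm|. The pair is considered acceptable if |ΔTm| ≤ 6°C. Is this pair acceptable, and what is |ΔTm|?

Forward: A=13 T=6 G=1 C=5 → Tm = 2·19 + 4·6 = 62°C.
Reverse: A=5 T=6 G=5 C=3 → Tm = 2·11 + 4·8 = 54°C.
|ΔTm| = |62 − 54| = 8°C, > 6°C.

|ΔTm| = 8°C; the pair is not acceptable.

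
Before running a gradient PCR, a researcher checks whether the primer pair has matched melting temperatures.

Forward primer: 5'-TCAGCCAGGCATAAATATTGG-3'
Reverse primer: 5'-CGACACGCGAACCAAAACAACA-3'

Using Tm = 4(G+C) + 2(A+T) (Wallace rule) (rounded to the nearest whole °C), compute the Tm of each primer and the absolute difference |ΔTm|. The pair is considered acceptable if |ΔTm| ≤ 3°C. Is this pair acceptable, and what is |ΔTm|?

Forward: A=7 T=5 G=5 C=4 → Tm = 2·12 + 4·9 = 60°C.
Reverse: A=11 T=0 G=3 C=8 → Tm = 2·11 + 4·11 = 66°C.
|ΔTm| = |60 − 66| = 6°C, > 3°C.

|ΔTm| = 6°C; the pair is not acceptable.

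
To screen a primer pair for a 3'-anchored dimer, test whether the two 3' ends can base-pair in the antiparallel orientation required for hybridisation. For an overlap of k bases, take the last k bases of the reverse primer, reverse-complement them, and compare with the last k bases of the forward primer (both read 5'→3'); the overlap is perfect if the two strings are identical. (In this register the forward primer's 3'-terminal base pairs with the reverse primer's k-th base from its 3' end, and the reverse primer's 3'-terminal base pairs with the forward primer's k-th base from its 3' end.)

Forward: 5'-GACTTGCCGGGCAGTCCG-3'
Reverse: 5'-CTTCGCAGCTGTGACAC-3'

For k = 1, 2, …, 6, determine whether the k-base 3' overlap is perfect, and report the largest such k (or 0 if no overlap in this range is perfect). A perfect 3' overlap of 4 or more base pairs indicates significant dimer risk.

Longest perfect overlap: 1 complementary base pair; below the dimer-risk threshold (threshold 4).

Last 6 bases (5'→3') — forward …AGTCCG, reverse …TGACAC.
Reverse complement of the reverse primer's last 6 bases: GTGTCA; its first k bases are the reverse complement of the reverse primer's last k bases, so a perfect k-base overlap needs the forward primer's last k bases to equal them.
Comparing (forward last k vs required): k=1: G vs G ✓; k=2: CG vs GT ✗; k=3: CCG vs GTG ✗; k=4: TCCG vs GTGT ✗; k=5: GTCCG vs GTGTC ✗; k=6: AGTCCG vs GTGTCA ✗.
Only k = 1 is perfect, so the longest perfect 3' overlap is 1.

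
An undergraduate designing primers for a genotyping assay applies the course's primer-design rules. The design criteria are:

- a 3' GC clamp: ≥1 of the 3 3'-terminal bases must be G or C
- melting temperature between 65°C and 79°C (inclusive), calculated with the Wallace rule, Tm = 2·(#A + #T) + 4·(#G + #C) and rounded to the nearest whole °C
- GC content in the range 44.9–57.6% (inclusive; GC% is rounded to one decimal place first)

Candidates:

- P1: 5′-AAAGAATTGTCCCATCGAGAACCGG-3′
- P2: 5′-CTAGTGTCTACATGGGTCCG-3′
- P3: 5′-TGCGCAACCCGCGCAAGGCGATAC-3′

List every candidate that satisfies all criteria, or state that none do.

P1 (25 nt, A=9 T=4 G=6 C=6): 3' end CGG has 3 G/C ✓; Tm = 2·13 + 4·12 = 74°C ✓; GC 12/25 = 48.0% ✓ — passes.
P2 (20 nt, A=3 T=6 G=6 C=5): 3' end CCG has 3 G/C ✓; Tm = 2·9 + 4·11 = 62°C, outside 65–79°C ✗; GC 11/20 = 55.0% ✓ — fails.
P3 (24 nt, A=6 T=2 G=7 C=9): 3' end TAC has 1 G/C ✓; Tm = 2·8 + 4·16 = 80°C, outside 65–79°C ✗; GC 16/24 = 66.7%, outside 44.9–57.6% ✗ — fails.

P1 only.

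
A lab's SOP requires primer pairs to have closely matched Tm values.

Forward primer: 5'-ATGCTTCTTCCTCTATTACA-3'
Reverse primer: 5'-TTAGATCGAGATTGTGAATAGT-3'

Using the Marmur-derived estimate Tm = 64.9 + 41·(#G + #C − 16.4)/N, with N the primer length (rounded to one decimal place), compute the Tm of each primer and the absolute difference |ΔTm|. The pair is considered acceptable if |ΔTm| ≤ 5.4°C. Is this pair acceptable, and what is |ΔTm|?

|ΔTm| = 1.8°C; the pair is acceptable.

Forward: G+C = 7, N = 20 → Tm = 64.9 + 41·(7 − 16.4)/20 = 45.6°C.
Reverse: G+C = 7, N = 22 → Tm = 64.9 + 41·(7 − 16.4)/22 = 47.4°C.
|ΔTm| = |45.6 − 47.4| = 1.8°C, ≤ 5.4°C.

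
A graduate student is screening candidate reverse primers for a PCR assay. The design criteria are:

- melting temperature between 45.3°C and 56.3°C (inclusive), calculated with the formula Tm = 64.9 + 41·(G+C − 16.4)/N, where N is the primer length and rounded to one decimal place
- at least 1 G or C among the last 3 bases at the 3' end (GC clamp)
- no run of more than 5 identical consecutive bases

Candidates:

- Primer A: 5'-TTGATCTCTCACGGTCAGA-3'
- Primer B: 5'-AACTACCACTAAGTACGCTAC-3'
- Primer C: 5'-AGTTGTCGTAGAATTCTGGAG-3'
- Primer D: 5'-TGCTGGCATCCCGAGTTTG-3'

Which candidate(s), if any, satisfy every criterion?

Primer A, Primer B, Primer C and Primer D.

Primer A (19 nt, A=4 T=6 G=4 C=5): Tm = 64.9 + 41·(9 − 16.4)/19 = 48.9°C ✓; 3' end AGA has 1 G/C ✓; longest run = 2 ✓ — passes.
Primer B (21 nt, A=8 T=4 G=2 C=7): Tm = 64.9 + 41·(9 − 16.4)/21 = 50.5°C ✓; 3' end TAC has 1 G/C ✓; longest run = 2 ✓ — passes.
Primer C (21 nt, A=5 T=7 G=7 C=2): Tm = 64.9 + 41·(9 − 16.4)/21 = 50.5°C ✓; 3' end GAG has 2 G/C ✓; longest run = 2 ✓ — passes.
Primer D (19 nt, A=2 T=6 G=6 C=5): Tm = 64.9 + 41·(11 − 16.4)/19 = 53.2°C ✓; 3' end TTG has 1 G/C ✓; longest run = 3 ✓ — passes.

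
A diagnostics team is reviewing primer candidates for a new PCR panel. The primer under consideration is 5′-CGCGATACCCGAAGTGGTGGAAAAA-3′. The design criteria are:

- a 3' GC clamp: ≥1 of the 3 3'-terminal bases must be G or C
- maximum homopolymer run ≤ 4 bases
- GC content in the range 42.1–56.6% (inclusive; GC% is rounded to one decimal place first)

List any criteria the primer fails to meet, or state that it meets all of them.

Fails: GC clamp, homopolymer run.

Base counts: A=9, T=3, G=8, C=5 (length 25).
GC clamp: 3' end AAA has 0 G/C, need ≥1 ✗
homopolymer run: longest run = 5, exceeds 4 ✗
GC content: GC 13/25 = 52.0% ✓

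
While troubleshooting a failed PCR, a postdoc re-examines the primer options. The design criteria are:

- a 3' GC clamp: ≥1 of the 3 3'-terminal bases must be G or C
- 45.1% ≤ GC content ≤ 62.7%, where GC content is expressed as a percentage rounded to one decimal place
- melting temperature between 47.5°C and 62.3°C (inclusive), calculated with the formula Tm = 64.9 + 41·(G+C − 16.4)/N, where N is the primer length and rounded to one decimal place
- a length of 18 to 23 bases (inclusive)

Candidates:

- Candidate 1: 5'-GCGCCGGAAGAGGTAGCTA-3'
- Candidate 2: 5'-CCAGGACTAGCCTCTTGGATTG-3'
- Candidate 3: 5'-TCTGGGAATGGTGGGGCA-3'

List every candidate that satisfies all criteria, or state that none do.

Candidate 1 (19 nt, A=5 T=2 G=8 C=4): 3' end CTA has 1 G/C ✓; GC 12/19 = 63.2%, outside 45.1–62.7% ✗; Tm = 64.9 + 41·(12 − 16.4)/19 = 55.4°C ✓; length 19 ✓ — fails.
Candidate 2 (22 nt, A=4 T=6 G=6 C=6): 3' end TTG has 1 G/C ✓; GC 12/22 = 54.5% ✓; Tm = 64.9 + 41·(12 − 16.4)/22 = 56.7°C ✓; length 22 ✓ — passes.
Candidate 3 (18 nt, A=3 T=4 G=9 C=2): 3' end GCA has 2 G/C ✓; GC 11/18 = 61.1% ✓; Tm = 64.9 + 41·(11 − 16.4)/18 = 52.6°C ✓; length 18 ✓ — passes.

Candidate 2 and Candidate 3.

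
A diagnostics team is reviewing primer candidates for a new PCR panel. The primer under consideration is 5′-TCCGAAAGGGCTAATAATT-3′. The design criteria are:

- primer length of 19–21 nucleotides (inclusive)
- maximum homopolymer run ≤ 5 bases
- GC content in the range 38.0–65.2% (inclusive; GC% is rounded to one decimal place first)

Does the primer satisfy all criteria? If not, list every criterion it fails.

Fails: GC content.

Base counts: A=7, T=5, G=4, C=3 (length 19).
length: length 19 ✓
homopolymer run: longest run = 3 ✓
GC content: GC 7/19 = 36.8%, outside 38.0–65.2% ✗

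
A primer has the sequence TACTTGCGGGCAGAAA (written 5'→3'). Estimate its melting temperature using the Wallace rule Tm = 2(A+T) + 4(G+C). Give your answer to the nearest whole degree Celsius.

48°C

Base counts: A=5, T=3, G=5, C=3 (length 16).
Tm = 2·(5+3) + 4·(5+3) = 2·8 + 4·8 = 16 + 32 = 48°C.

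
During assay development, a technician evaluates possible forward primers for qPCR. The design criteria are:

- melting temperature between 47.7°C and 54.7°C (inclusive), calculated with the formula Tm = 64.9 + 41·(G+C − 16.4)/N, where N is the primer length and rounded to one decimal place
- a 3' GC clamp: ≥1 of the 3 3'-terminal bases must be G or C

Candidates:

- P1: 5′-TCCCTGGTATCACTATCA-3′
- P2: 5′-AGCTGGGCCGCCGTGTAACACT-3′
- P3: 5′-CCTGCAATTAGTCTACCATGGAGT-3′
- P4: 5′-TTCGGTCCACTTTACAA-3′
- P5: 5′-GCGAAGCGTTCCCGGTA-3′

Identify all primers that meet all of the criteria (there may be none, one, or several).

P1 (18 nt, A=4 T=6 G=2 C=6): Tm = 64.9 + 41·(8 − 16.4)/18 = 45.8°C, outside 47.7–54.7°C ✗; 3' end TCA has 1 G/C ✓ — fails.
P2 (22 nt, A=4 T=4 G=7 C=7): Tm = 64.9 + 41·(14 − 16.4)/22 = 60.4°C, outside 47.7–54.7°C ✗; 3' end ACT has 1 G/C ✓ — fails.
P3 (24 nt, A=6 T=7 G=5 C=6): Tm = 64.9 + 41·(11 − 16.4)/24 = 55.7°C, outside 47.7–54.7°C ✗; 3' end AGT has 1 G/C ✓ — fails.
P4 (17 nt, A=4 T=6 G=2 C=5): Tm = 64.9 + 41·(7 − 16.4)/17 = 42.2°C, outside 47.7–54.7°C ✗; 3' end CAA has 1 G/C ✓ — fails.
P5 (17 nt, A=3 T=3 G=6 C=5): Tm = 64.9 + 41·(11 − 16.4)/17 = 51.9°C ✓; 3' end GTA has 1 G/C ✓ — passes.

P5 only.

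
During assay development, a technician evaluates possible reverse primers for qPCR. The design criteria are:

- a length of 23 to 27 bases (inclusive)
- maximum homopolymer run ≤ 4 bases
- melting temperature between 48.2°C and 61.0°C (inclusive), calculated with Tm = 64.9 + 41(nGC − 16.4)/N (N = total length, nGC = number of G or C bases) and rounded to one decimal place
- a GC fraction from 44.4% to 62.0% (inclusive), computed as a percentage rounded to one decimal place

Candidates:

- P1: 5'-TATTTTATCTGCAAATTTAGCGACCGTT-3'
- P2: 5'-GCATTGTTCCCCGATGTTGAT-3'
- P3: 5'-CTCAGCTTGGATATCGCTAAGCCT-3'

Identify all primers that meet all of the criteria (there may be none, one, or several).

P1 (28 nt, A=7 T=12 G=4 C=5): length 28, outside 23–27 ✗; longest run = 4 ✓; Tm = 64.9 + 41·(9 − 16.4)/28 = 54.1°C ✓; GC 9/28 = 32.1%, outside 44.4–62.0% ✗ — fails.
P2 (21 nt, A=3 T=8 G=5 C=5): length 21, outside 23–27 ✗; longest run = 4 ✓; Tm = 64.9 + 41·(10 − 16.4)/21 = 52.4°C ✓; GC 10/21 = 47.6% ✓ — fails.
P3 (24 nt, A=5 T=7 G=5 C=7): length 24 ✓; longest run = 2 ✓; Tm = 64.9 + 41·(12 − 16.4)/24 = 57.4°C ✓; GC 12/24 = 50.0% ✓ — passes.

P3 only.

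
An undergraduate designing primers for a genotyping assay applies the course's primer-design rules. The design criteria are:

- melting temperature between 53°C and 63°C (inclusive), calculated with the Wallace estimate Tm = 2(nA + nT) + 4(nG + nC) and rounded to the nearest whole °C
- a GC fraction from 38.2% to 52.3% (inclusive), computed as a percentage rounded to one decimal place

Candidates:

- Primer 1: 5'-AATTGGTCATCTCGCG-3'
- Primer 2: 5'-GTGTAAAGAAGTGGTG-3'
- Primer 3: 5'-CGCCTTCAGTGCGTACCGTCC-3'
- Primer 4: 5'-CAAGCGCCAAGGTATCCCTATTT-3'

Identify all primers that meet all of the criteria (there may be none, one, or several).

Primer 1 (16 nt, A=3 T=5 G=4 C=4): Tm = 2·8 + 4·8 = 48°C, outside 53–63°C ✗; GC 8/16 = 50.0% ✓ — fails.
Primer 2 (16 nt, A=5 T=4 G=7 C=0): Tm = 2·9 + 4·7 = 46°C, outside 53–63°C ✗; GC 7/16 = 43.8% ✓ — fails.
Primer 3 (21 nt, A=2 T=5 G=5 C=9): Tm = 2·7 + 4·14 = 70°C, outside 53–63°C ✗; GC 14/21 = 66.7%, outside 38.2–52.3% ✗ — fails.
Primer 4 (23 nt, A=6 T=6 G=4 C=7): Tm = 2·12 + 4·11 = 68°C, outside 53–63°C ✗; GC 11/23 = 47.8% ✓ — fails.

None of the candidates satisfy all criteria.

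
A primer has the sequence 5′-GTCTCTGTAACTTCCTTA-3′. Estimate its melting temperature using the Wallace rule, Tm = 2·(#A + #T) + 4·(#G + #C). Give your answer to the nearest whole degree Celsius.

50°C

Base counts: A=3, T=8, G=2, C=5 (length 18).
Tm = 2·(3+8) + 4·(2+5) = 2·11 + 4·7 = 22 + 28 = 50°C.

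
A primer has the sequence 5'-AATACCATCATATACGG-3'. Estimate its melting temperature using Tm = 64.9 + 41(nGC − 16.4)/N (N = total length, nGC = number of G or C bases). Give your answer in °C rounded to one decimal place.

Base counts: A=7, T=4, G=2, C=4; G+C = 6, N = 17.
Tm = 64.9 + 41·(6 − 16.4)/17 = 64.9 + -426.40/17 = 39.8°C.

39.8°C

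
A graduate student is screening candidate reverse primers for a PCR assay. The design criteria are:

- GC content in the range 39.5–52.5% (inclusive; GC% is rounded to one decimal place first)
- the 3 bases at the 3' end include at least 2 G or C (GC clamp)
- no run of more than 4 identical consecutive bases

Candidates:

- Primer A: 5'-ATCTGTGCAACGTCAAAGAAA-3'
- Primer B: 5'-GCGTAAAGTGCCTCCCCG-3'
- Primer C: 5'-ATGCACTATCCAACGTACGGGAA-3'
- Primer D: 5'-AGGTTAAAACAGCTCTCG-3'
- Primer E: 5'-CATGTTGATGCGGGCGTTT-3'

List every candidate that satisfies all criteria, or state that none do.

Primer A (21 nt, A=9 T=4 G=4 C=4): GC 8/21 = 38.1%, outside 39.5–52.5% ✗; 3' end AAA has 0 G/C, need ≥2 ✗; longest run = 3 ✓ — fails.
Primer B (18 nt, A=3 T=3 G=5 C=7): GC 12/18 = 66.7%, outside 39.5–52.5% ✗; 3' end CCG has 3 G/C ✓; longest run = 4 ✓ — fails.
Primer C (23 nt, A=8 T=4 G=5 C=6): GC 11/23 = 47.8% ✓; 3' end GAA has 1 G/C, need ≥2 ✗; longest run = 3 ✓ — fails.
Primer D (18 nt, A=6 T=4 G=4 C=4): GC 8/18 = 44.4% ✓; 3' end TCG has 2 G/C ✓; longest run = 4 ✓ — passes.
Primer E (19 nt, A=2 T=7 G=7 C=3): GC 10/19 = 52.6%, outside 39.5–52.5% ✗; 3' end TTT has 0 G/C, need ≥2 ✗; longest run = 3 ✓ — fails.

Primer D only.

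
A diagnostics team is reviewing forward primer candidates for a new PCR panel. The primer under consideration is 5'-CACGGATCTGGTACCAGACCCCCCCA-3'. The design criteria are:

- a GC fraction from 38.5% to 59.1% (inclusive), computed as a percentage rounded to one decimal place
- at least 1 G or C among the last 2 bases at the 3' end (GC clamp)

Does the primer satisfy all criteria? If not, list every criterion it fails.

Base counts: A=6, T=3, G=5, C=12 (length 26).
GC content: GC 17/26 = 65.4%, outside 38.5–59.1% ✗
GC clamp: 3' end CA has 1 G/C ✓

Fails: GC content.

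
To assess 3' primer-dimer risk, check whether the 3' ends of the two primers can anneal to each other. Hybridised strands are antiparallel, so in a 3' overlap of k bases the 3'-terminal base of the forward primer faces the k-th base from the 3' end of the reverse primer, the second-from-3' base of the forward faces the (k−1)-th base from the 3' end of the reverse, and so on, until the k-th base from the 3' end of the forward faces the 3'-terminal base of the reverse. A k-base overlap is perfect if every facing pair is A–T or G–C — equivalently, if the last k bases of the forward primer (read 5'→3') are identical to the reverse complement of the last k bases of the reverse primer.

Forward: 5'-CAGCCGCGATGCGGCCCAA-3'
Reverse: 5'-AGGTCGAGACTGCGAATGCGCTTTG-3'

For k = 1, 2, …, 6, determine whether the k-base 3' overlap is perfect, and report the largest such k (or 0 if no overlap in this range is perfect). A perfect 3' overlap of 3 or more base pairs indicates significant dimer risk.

Last 6 bases (5'→3') — forward …GCCCAA, reverse …GCTTTG.
Reverse complement of the reverse primer's last 6 bases: CAAAGC; its first k bases are the reverse complement of the reverse primer's last k bases, so a perfect k-base overlap needs the forward primer's last k bases to equal them.
Comparing (forward last k vs required): k=1: A vs C ✗; k=2: AA vs CA ✗; k=3: CAA vs CAA ✓; k=4: CCAA vs CAAA ✗; k=5: CCCAA vs CAAAG ✗; k=6: GCCCAA vs CAAAGC ✗.
Only k = 3 is perfect, so the longest perfect 3' overlap is 3.

Longest perfect overlap: 3 complementary base pairs; significant dimer risk (threshold 3).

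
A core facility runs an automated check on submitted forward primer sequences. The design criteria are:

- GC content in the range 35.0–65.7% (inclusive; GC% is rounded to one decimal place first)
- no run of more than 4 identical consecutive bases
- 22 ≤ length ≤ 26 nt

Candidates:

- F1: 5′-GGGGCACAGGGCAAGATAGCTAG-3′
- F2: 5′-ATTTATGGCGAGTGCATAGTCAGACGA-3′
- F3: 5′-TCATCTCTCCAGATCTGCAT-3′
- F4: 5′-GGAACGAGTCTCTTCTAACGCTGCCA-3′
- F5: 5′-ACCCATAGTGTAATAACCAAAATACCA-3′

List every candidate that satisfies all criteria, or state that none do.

F1 (23 nt, A=7 T=2 G=10 C=4): GC 14/23 = 60.9% ✓; longest run = 4 ✓; length 23 ✓ — passes.
F2 (27 nt, A=8 T=7 G=8 C=4): GC 12/27 = 44.4% ✓; longest run = 3 ✓; length 27, outside 22–26 ✗ — fails.
F3 (20 nt, A=4 T=7 G=2 C=7): GC 9/20 = 45.0% ✓; longest run = 2 ✓; length 20, outside 22–26 ✗ — fails.
F4 (26 nt, A=6 T=6 G=6 C=8): GC 14/26 = 53.8% ✓; longest run = 2 ✓; length 26 ✓ — passes.
F5 (27 nt, A=13 T=5 G=2 C=7): GC 9/27 = 33.3%, outside 35.0–65.7% ✗; longest run = 4 ✓; length 27, outside 22–26 ✗ — fails.

F1 and F4.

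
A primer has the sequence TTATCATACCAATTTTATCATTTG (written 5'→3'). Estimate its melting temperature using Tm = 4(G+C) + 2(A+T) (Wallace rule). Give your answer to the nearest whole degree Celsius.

Base counts: A=7, T=12, G=1, C=4 (length 24).
Tm = 2·(7+12) + 4·(1+4) = 2·19 + 4·5 = 38 + 20 = 58°C.

58°C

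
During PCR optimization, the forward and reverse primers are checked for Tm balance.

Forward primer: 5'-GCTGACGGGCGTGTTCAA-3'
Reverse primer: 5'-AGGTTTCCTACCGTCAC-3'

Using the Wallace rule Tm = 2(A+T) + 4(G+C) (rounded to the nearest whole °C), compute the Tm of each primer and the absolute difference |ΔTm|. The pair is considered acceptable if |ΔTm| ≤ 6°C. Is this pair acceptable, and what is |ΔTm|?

|ΔTm| = 6°C; the pair is acceptable.

Forward: A=3 T=4 G=7 C=4 → Tm = 2·7 + 4·11 = 58°C.
Reverse: A=3 T=5 G=3 C=6 → Tm = 2·8 + 4·9 = 52°C.
|ΔTm| = |58 − 52| = 6°C, ≤ 6°C.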